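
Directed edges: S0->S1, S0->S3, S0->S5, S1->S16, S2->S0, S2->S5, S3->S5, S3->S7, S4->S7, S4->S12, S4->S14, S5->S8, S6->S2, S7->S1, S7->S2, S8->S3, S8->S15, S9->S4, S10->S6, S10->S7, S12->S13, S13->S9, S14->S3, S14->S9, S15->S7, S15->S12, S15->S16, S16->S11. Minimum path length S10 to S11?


BFS layer-by-layer from S10:
  dist 0: {S10}
  dist 1: {S6, S7}
  dist 2: {S1, S2}
  dist 3: {S0, S5, S16}
  dist 4: {S3, S8, S11}
  -> S11 reached at distance 4
Shortest path length = 4

4


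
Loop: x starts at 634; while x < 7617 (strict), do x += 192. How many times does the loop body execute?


Step 1: x goes from 634 toward 7617 by 192; the body runs while x<7617, so iterations = ceil((bound-start)/step)
Step 2: Distance=6983
Step 3: ceil(6983/192)=37

37


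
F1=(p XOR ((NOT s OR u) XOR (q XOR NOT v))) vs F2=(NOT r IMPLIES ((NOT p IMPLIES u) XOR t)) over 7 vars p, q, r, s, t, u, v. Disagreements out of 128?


F1 = (p XOR ((NOT s OR u) XOR (q XOR NOT v)))
F2 = (NOT r IMPLIES ((NOT p IMPLIES u) XOR t))
Evaluate both on each of 128 rows (bits = p,q,r,s,t,u,v):
  row 0 [0000000]: F1=0 F2=0 -> 0
  row 1 [0000001]: F1=1 F2=0 (differ) -> 1
  row 2 [0000010]: F1=0 F2=1 (differ) -> 1
  row 3 [0000011]: F1=1 F2=1 -> 0
  row 4 [0000100]: F1=0 F2=1 (differ) -> 1
  (every remaining row is evaluated the same way; all 128 results are listed next)
Full result column, 8 rows per line (p,q,r,s fixed per line; t,u,v runs 000..111 left to right):
  rows 0-7 [p,q,r,s=0000]: 01101001  (ones: 4)
  rows 8-15 [p,q,r,s=0001]: 10100101  (ones: 4)
  rows 16-23 [p,q,r,s=0010]: 10101010  (ones: 4)
  rows 24-31 [p,q,r,s=0011]: 01100110  (ones: 4)
  rows 32-39 [p,q,r,s=0100]: 10010110  (ones: 4)
  rows 40-47 [p,q,r,s=0101]: 01011010  (ones: 4)
  rows 48-55 [p,q,r,s=0110]: 01010101  (ones: 4)
  rows 56-63 [p,q,r,s=0111]: 10011001  (ones: 4)
  rows 64-71 [p,q,r,s=1000]: 01011010  (ones: 4)
  rows 72-79 [p,q,r,s=1001]: 10010110  (ones: 4)
  rows 80-87 [p,q,r,s=1010]: 01010101  (ones: 4)
  rows 88-95 [p,q,r,s=1011]: 10011001  (ones: 4)
  rows 96-103 [p,q,r,s=1100]: 10100101  (ones: 4)
  rows 104-111 [p,q,r,s=1101]: 01101001  (ones: 4)
  rows 112-119 [p,q,r,s=1110]: 10101010  (ones: 4)
  rows 120-127 [p,q,r,s=1111]: 01100110  (ones: 4)
Disagreements = 4+4+4+4+4+4+4+4+4+4+4+4+4+4+4+4 = 64

64


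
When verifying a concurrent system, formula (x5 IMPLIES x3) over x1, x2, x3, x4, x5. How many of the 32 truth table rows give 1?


Formula: (x5 IMPLIES x3) over 5 vars (32 rows)
Evaluate each row (x1, x2, x3, x4, x5 as bits, MSB first):
  row 0 [00000]: (0 IMPLIES 0) -> 1
  row 1 [00001]: (1 IMPLIES 0) -> 0
  row 2 [00010]: (0 IMPLIES 0) -> 1
  row 3 [00011]: (1 IMPLIES 0) -> 0
  row 4 [00100]: (0 IMPLIES 1) -> 1
  row 5 [00101]: (1 IMPLIES 1) -> 1
  row 6 [00110]: (0 IMPLIES 1) -> 1
  row 7 [00111]: (1 IMPLIES 1) -> 1
  row 8 [01000]: (0 IMPLIES 0) -> 1
  row 9 [01001]: (1 IMPLIES 0) -> 0
  row 10 [01010]: (0 IMPLIES 0) -> 1
  row 11 [01011]: (1 IMPLIES 0) -> 0
  row 12 [01100]: (0 IMPLIES 1) -> 1
  row 13 [01101]: (1 IMPLIES 1) -> 1
  row 14 [01110]: (0 IMPLIES 1) -> 1
  row 15 [01111]: (1 IMPLIES 1) -> 1
  row 16 [10000]: (0 IMPLIES 0) -> 1
  row 17 [10001]: (1 IMPLIES 0) -> 0
  row 18 [10010]: (0 IMPLIES 0) -> 1
  row 19 [10011]: (1 IMPLIES 0) -> 0
  row 20 [10100]: (0 IMPLIES 1) -> 1
  row 21 [10101]: (1 IMPLIES 1) -> 1
  row 22 [10110]: (0 IMPLIES 1) -> 1
  row 23 [10111]: (1 IMPLIES 1) -> 1
  row 24 [11000]: (0 IMPLIES 0) -> 1
  row 25 [11001]: (1 IMPLIES 0) -> 0
  row 26 [11010]: (0 IMPLIES 0) -> 1
  row 27 [11011]: (1 IMPLIES 0) -> 0
  row 28 [11100]: (0 IMPLIES 1) -> 1
  row 29 [11101]: (1 IMPLIES 1) -> 1
  row 30 [11110]: (0 IMPLIES 1) -> 1
  row 31 [11111]: (1 IMPLIES 1) -> 1
Full result column, 8 rows per line (x1,x2 fixed per line; x3,x4,x5 runs 000..111 left to right):
  rows 0-7 [x1,x2=00]: 10101111  (ones: 6)
  rows 8-15 [x1,x2=01]: 10101111  (ones: 6)
  rows 16-23 [x1,x2=10]: 10101111  (ones: 6)
  rows 24-31 [x1,x2=11]: 10101111  (ones: 6)
Count of 1-rows = 6+6+6+6 = 24

24


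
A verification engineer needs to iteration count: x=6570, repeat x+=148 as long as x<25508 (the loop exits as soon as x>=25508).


Step 1: x goes from 6570 toward 25508 by 148; the body runs while x<25508, so iterations = ceil((bound-start)/step)
Step 2: Distance=18938
Step 3: ceil(18938/148)=128

128


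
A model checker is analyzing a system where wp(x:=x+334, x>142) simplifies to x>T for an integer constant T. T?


Formula: wp(x:=E, P) = P[E/x] (substitute E for x in postcondition)
Step 1: Postcondition: x>142
Step 2: Substitute x+334 for x: x+334>142
Step 3: Solve for x: x > 142-334 = -192

-192


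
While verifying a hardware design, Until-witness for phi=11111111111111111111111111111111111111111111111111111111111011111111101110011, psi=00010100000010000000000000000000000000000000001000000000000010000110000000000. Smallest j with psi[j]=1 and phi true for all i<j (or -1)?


(phi U psi) at 0: need smallest j with psi[j]=1 and phi[i]=1 for all i in [0,j).
Scan from step 0:
  step 0: phi=1, psi=0 -> continue
  step 1: phi=1, psi=0 -> continue
  step 2: phi=1, psi=0 -> continue
  step 3: psi=1 and phi held for [0,3) -> witness found
Witness step = 3

3


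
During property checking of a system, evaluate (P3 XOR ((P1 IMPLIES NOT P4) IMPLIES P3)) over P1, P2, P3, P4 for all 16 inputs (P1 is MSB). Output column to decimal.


Formula: (P3 XOR ((P1 IMPLIES NOT P4) IMPLIES P3)) over P1, P2, P3, P4 (16 rows)
Evaluate each row (bits = P1,P2,P3,P4, MSB first):
  row 0 [0000]: (0 XOR ((0 IMPLIES NOT 0) IMPLIES 0)) -> 0
  row 1 [0001]: (0 XOR ((0 IMPLIES NOT 1) IMPLIES 0)) -> 0
  row 2 [0010]: (1 XOR ((0 IMPLIES NOT 0) IMPLIES 1)) -> 0
  row 3 [0011]: (1 XOR ((0 IMPLIES NOT 1) IMPLIES 1)) -> 0
  row 4 [0100]: (0 XOR ((0 IMPLIES NOT 0) IMPLIES 0)) -> 0
  row 5 [0101]: (0 XOR ((0 IMPLIES NOT 1) IMPLIES 0)) -> 0
  row 6 [0110]: (1 XOR ((0 IMPLIES NOT 0) IMPLIES 1)) -> 0
  row 7 [0111]: (1 XOR ((0 IMPLIES NOT 1) IMPLIES 1)) -> 0
  row 8 [1000]: (0 XOR ((1 IMPLIES NOT 0) IMPLIES 0)) -> 0
  row 9 [1001]: (0 XOR ((1 IMPLIES NOT 1) IMPLIES 0)) -> 1
  row 10 [1010]: (1 XOR ((1 IMPLIES NOT 0) IMPLIES 1)) -> 0
  row 11 [1011]: (1 XOR ((1 IMPLIES NOT 1) IMPLIES 1)) -> 0
  row 12 [1100]: (0 XOR ((1 IMPLIES NOT 0) IMPLIES 0)) -> 0
  row 13 [1101]: (0 XOR ((1 IMPLIES NOT 1) IMPLIES 0)) -> 1
  row 14 [1110]: (1 XOR ((1 IMPLIES NOT 0) IMPLIES 1)) -> 0
  row 15 [1111]: (1 XOR ((1 IMPLIES NOT 1) IMPLIES 1)) -> 0
Full result column, 4 rows per line (P1,P2 fixed per line; P3,P4 runs 00..11 left to right):
  rows 0-3 [P1,P2=00]: 0000  = hex 0
  rows 4-7 [P1,P2=01]: 0000  = hex 0
  rows 8-11 [P1,P2=10]: 0100  = hex 4
  rows 12-15 [P1,P2=11]: 0100  = hex 4
Output column (row 0 .. row 15) = 0000000001000100
Output column grouped in 4s = 0000 0000 0100 0100 = 0x0044
Convert to decimal digit by digit (value = value*16 + digit):
  0 -> 0
  0*16 + 0 = 0
  0*16 + 4 = 4
  4*16 + 4 = 68
Decimal = 68

68


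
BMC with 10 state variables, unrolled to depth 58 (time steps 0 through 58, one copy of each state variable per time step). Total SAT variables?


BMC unrolls to depth k, creating one copy of each state var for steps 0..k.
Step count = 58 + 1 = 59 (steps 0 through 58)
Vars per step = 10
Total = 10 * 59 = 590

590


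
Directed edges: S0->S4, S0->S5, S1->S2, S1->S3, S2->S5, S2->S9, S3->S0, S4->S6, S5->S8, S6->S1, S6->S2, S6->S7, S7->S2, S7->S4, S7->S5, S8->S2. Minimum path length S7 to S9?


BFS layer-by-layer from S7:
  dist 0: {S7}
  dist 1: {S2, S4, S5}
  dist 2: {S6, S8, S9}
  -> S9 reached at distance 2
Shortest path length = 2

2


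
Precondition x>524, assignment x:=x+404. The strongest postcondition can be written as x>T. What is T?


Formula: sp(P, x:=E) = exists old_x. (x = E[old_x/x]) AND P[old_x/x] (old_x is the value of x before the assignment; eliminate old_x by solving x = E[old_x/x] for old_x)
Step 1: Precondition P: x>524, i.e. old_x > 524
Step 2: Assignment gives x = old_x + 404, so old_x = x - 404
Step 3: Substitute into P: x - 404 > 524
Step 4: Simplify: x > 524+404 = 928

928


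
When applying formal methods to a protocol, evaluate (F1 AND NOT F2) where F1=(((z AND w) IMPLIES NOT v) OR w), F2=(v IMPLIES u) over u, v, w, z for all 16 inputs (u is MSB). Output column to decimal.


F1 = (((z AND w) IMPLIES NOT v) OR w)
F2 = (v IMPLIES u)
Counterexample to F1=>F2 is where F1=1 and F2=0.
Evaluate each row (bits = u,v,w,z, MSB first):
  row 0 [0000]: F1=1 F2=1 -> F1&~F2 -> 0
  row 1 [0001]: F1=1 F2=1 -> F1&~F2 -> 0
  row 2 [0010]: F1=1 F2=1 -> F1&~F2 -> 0
  row 3 [0011]: F1=1 F2=1 -> F1&~F2 -> 0
  row 4 [0100]: F1=1 F2=0 -> F1&~F2 -> 1
  row 5 [0101]: F1=1 F2=0 -> F1&~F2 -> 1
  row 6 [0110]: F1=1 F2=0 -> F1&~F2 -> 1
  row 7 [0111]: F1=1 F2=0 -> F1&~F2 -> 1
  row 8 [1000]: F1=1 F2=1 -> F1&~F2 -> 0
  row 9 [1001]: F1=1 F2=1 -> F1&~F2 -> 0
  row 10 [1010]: F1=1 F2=1 -> F1&~F2 -> 0
  row 11 [1011]: F1=1 F2=1 -> F1&~F2 -> 0
  row 12 [1100]: F1=1 F2=1 -> F1&~F2 -> 0
  row 13 [1101]: F1=1 F2=1 -> F1&~F2 -> 0
  row 14 [1110]: F1=1 F2=1 -> F1&~F2 -> 0
  row 15 [1111]: F1=1 F2=1 -> F1&~F2 -> 0
Full result column, 4 rows per line (u,v fixed per line; w,z runs 00..11 left to right):
  rows 0-3 [u,v=00]: 0000  = hex 0
  rows 4-7 [u,v=01]: 1111  = hex F
  rows 8-11 [u,v=10]: 0000  = hex 0
  rows 12-15 [u,v=11]: 0000  = hex 0
Counterexample vector (row 0 .. row 15) = 0000111100000000
Output column grouped in 4s = 0000 1111 0000 0000 = 0x0F00
Convert to decimal digit by digit (value = value*16 + digit):
  0 -> 0
  0*16 + 15 (F) = 15
  15*16 + 0 = 240
  240*16 + 0 = 3840
Decimal = 3840

3840


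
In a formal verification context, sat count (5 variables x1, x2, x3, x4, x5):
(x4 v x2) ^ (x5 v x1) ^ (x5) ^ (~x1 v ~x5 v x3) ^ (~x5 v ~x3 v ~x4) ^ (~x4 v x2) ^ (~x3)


CNF with 7 clauses over 5 vars (32 assignments).
An assignment satisfies CNF iff every clause has >=1 true literal.
Check each row (bits = x1,x2,x3,x4,x5; clause T/F shown):
  row 0 [00000]: clauses=FFFTTTT -> 0
  row 1 [00001]: clauses=FTTTTTT -> 0
  row 2 [00010]: clauses=TFFTTFT -> 0
  row 3 [00011]: clauses=TTTTTFT -> 0
  row 4 [00100]: clauses=FFFTTTF -> 0
  row 5 [00101]: clauses=FTTTTTF -> 0
  row 6 [00110]: clauses=TFFTTFF -> 0
  row 7 [00111]: clauses=TTTTFFF -> 0
  row 8 [01000]: clauses=TFFTTTT -> 0
  row 9 [01001]: clauses=TTTTTTT -> 1
  row 10 [01010]: clauses=TFFTTTT -> 0
  row 11 [01011]: clauses=TTTTTTT -> 1
  row 12 [01100]: clauses=TFFTTTF -> 0
  row 13 [01101]: clauses=TTTTTTF -> 0
  row 14 [01110]: clauses=TFFTTTF -> 0
  row 15 [01111]: clauses=TTTTFTF -> 0
  row 16 [10000]: clauses=FTFTTTT -> 0
  row 17 [10001]: clauses=FTTFTTT -> 0
  row 18 [10010]: clauses=TTFTTFT -> 0
  row 19 [10011]: clauses=TTTFTFT -> 0
  row 20 [10100]: clauses=FTFTTTF -> 0
  row 21 [10101]: clauses=FTTTTTF -> 0
  row 22 [10110]: clauses=TTFTTFF -> 0
  row 23 [10111]: clauses=TTTTFFF -> 0
  row 24 [11000]: clauses=TTFTTTT -> 0
  row 25 [11001]: clauses=TTTFTTT -> 0
  row 26 [11010]: clauses=TTFTTTT -> 0
  row 27 [11011]: clauses=TTTFTTT -> 0
  row 28 [11100]: clauses=TTFTTTF -> 0
  row 29 [11101]: clauses=TTTTTTF -> 0
  row 30 [11110]: clauses=TTFTTTF -> 0
  row 31 [11111]: clauses=TTTTFTF -> 0
Full result column, 8 rows per line (x1,x2 fixed per line; x3,x4,x5 runs 000..111 left to right):
  rows 0-7 [x1,x2=00]: 00000000  (ones: 0)
  rows 8-15 [x1,x2=01]: 01010000  (ones: 2)
  rows 16-23 [x1,x2=10]: 00000000  (ones: 0)
  rows 24-31 [x1,x2=11]: 00000000  (ones: 0)
Satisfying assignments = 0+2+0+0 = 2

2


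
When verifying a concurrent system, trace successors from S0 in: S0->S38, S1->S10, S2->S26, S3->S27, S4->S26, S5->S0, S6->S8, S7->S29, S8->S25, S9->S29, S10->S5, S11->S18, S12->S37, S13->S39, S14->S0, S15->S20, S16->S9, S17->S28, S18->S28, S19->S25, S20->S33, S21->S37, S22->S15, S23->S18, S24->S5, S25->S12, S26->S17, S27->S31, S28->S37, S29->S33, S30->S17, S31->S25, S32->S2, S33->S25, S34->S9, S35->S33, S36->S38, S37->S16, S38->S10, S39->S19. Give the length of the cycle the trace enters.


Trace from S0 until a state repeats:
  S0 -> S38 -> S10 -> S5 -> S0
S0 first seen at step 0, revisited at step 4.
Cycle length = 4 - 0 = 4

4


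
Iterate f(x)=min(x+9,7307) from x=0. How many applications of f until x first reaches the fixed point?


Step 1: x=0, cap=7307, increment=9
Step 2: x grows by 9 each step until capped at 7307; fixed point is x=7307
Step 3: iterations = ceil(7307/9) = 812

812


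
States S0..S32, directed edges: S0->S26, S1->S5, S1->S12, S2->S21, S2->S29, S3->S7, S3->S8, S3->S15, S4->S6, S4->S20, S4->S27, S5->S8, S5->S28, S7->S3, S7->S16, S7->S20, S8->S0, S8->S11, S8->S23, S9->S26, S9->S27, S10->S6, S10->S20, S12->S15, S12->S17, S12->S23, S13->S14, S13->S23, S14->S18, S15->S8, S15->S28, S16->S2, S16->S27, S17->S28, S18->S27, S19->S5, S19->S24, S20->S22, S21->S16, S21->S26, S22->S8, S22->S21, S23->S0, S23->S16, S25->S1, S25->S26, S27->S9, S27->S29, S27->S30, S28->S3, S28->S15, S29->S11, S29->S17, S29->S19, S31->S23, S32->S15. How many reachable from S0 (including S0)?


BFS from S0:
  layer 0: {S0}
  layer 1: {S26}
Reachable set: {S0, S26}
Count = 2

2


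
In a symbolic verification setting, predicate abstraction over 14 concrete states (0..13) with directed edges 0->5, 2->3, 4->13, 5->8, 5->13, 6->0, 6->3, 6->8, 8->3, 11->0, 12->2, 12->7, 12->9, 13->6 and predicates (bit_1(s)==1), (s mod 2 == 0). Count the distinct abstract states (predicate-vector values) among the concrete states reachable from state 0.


BFS from 0:
Concrete reachable: {0, 3, 5, 6, 8, 13}
Abstract via predicates (bit_1(s)==1), (s mod 2 == 0):
  (0,0) <- {5, 13}
  (0,1) <- {0, 8}
  (1,0) <- {3}
  (1,1) <- {6}
Distinct abstract states = 4

4


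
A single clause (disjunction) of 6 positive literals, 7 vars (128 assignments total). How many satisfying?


Step 1: Total=2^7=128
Step 2: Unsat when all 6 false: 2^1=2
Step 3: Sat=128-2=126

126


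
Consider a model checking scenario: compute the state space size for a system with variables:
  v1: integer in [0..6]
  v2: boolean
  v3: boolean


State space = product of domain sizes of all variables.
Domain sizes:
  v1 (integer in [0..6]): 7
  v2 (boolean): 2
  v3 (boolean): 2
Product = 7 * 2 * 2 = 28

28


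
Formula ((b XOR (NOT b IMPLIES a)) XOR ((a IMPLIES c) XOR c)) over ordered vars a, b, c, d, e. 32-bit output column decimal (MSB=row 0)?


Formula: ((b XOR (NOT b IMPLIES a)) XOR ((a IMPLIES c) XOR c)) over a, b, c, d, e (32 rows)
Evaluate each row (bits = a,b,c,d,e, MSB first):
  row 0 [00000]: ((0 XOR (NOT 0 IMPLIES 0)) XOR ((0 IMPLIES 0) XOR 0)) -> 1
  row 1 [00001]: ((0 XOR (NOT 0 IMPLIES 0)) XOR ((0 IMPLIES 0) XOR 0)) -> 1
  row 2 [00010]: ((0 XOR (NOT 0 IMPLIES 0)) XOR ((0 IMPLIES 0) XOR 0)) -> 1
  row 3 [00011]: ((0 XOR (NOT 0 IMPLIES 0)) XOR ((0 IMPLIES 0) XOR 0)) -> 1
  row 4 [00100]: ((0 XOR (NOT 0 IMPLIES 0)) XOR ((0 IMPLIES 1) XOR 1)) -> 0
  row 5 [00101]: ((0 XOR (NOT 0 IMPLIES 0)) XOR ((0 IMPLIES 1) XOR 1)) -> 0
  row 6 [00110]: ((0 XOR (NOT 0 IMPLIES 0)) XOR ((0 IMPLIES 1) XOR 1)) -> 0
  row 7 [00111]: ((0 XOR (NOT 0 IMPLIES 0)) XOR ((0 IMPLIES 1) XOR 1)) -> 0
  row 8 [01000]: ((1 XOR (NOT 1 IMPLIES 0)) XOR ((0 IMPLIES 0) XOR 0)) -> 1
  row 9 [01001]: ((1 XOR (NOT 1 IMPLIES 0)) XOR ((0 IMPLIES 0) XOR 0)) -> 1
  row 10 [01010]: ((1 XOR (NOT 1 IMPLIES 0)) XOR ((0 IMPLIES 0) XOR 0)) -> 1
  row 11 [01011]: ((1 XOR (NOT 1 IMPLIES 0)) XOR ((0 IMPLIES 0) XOR 0)) -> 1
  row 12 [01100]: ((1 XOR (NOT 1 IMPLIES 0)) XOR ((0 IMPLIES 1) XOR 1)) -> 0
  row 13 [01101]: ((1 XOR (NOT 1 IMPLIES 0)) XOR ((0 IMPLIES 1) XOR 1)) -> 0
  row 14 [01110]: ((1 XOR (NOT 1 IMPLIES 0)) XOR ((0 IMPLIES 1) XOR 1)) -> 0
  row 15 [01111]: ((1 XOR (NOT 1 IMPLIES 0)) XOR ((0 IMPLIES 1) XOR 1)) -> 0
  row 16 [10000]: ((0 XOR (NOT 0 IMPLIES 1)) XOR ((1 IMPLIES 0) XOR 0)) -> 1
  row 17 [10001]: ((0 XOR (NOT 0 IMPLIES 1)) XOR ((1 IMPLIES 0) XOR 0)) -> 1
  row 18 [10010]: ((0 XOR (NOT 0 IMPLIES 1)) XOR ((1 IMPLIES 0) XOR 0)) -> 1
  row 19 [10011]: ((0 XOR (NOT 0 IMPLIES 1)) XOR ((1 IMPLIES 0) XOR 0)) -> 1
  row 20 [10100]: ((0 XOR (NOT 0 IMPLIES 1)) XOR ((1 IMPLIES 1) XOR 1)) -> 1
  row 21 [10101]: ((0 XOR (NOT 0 IMPLIES 1)) XOR ((1 IMPLIES 1) XOR 1)) -> 1
  row 22 [10110]: ((0 XOR (NOT 0 IMPLIES 1)) XOR ((1 IMPLIES 1) XOR 1)) -> 1
  row 23 [10111]: ((0 XOR (NOT 0 IMPLIES 1)) XOR ((1 IMPLIES 1) XOR 1)) -> 1
  row 24 [11000]: ((1 XOR (NOT 1 IMPLIES 1)) XOR ((1 IMPLIES 0) XOR 0)) -> 0
  row 25 [11001]: ((1 XOR (NOT 1 IMPLIES 1)) XOR ((1 IMPLIES 0) XOR 0)) -> 0
  row 26 [11010]: ((1 XOR (NOT 1 IMPLIES 1)) XOR ((1 IMPLIES 0) XOR 0)) -> 0
  row 27 [11011]: ((1 XOR (NOT 1 IMPLIES 1)) XOR ((1 IMPLIES 0) XOR 0)) -> 0
  row 28 [11100]: ((1 XOR (NOT 1 IMPLIES 1)) XOR ((1 IMPLIES 1) XOR 1)) -> 0
  row 29 [11101]: ((1 XOR (NOT 1 IMPLIES 1)) XOR ((1 IMPLIES 1) XOR 1)) -> 0
  row 30 [11110]: ((1 XOR (NOT 1 IMPLIES 1)) XOR ((1 IMPLIES 1) XOR 1)) -> 0
  row 31 [11111]: ((1 XOR (NOT 1 IMPLIES 1)) XOR ((1 IMPLIES 1) XOR 1)) -> 0
Full result column, 4 rows per line (a,b,c fixed per line; d,e runs 00..11 left to right):
  rows 0-3 [a,b,c=000]: 1111  = hex F
  rows 4-7 [a,b,c=001]: 0000  = hex 0
  rows 8-11 [a,b,c=010]: 1111  = hex F
  rows 12-15 [a,b,c=011]: 0000  = hex 0
  rows 16-19 [a,b,c=100]: 1111  = hex F
  rows 20-23 [a,b,c=101]: 1111  = hex F
  rows 24-27 [a,b,c=110]: 0000  = hex 0
  rows 28-31 [a,b,c=111]: 0000  = hex 0
Output column (row 0 .. row 31) = 11110000111100001111111100000000
Output column grouped in 4s = 1111 0000 1111 0000 1111 1111 0000 0000 = 0xF0F0FF00
Convert to decimal digit by digit (value = value*16 + digit):
  F -> 15
  15*16 + 0 = 240
  240*16 + 15 (F) = 3855
  3855*16 + 0 = 61680
  61680*16 + 15 (F) = 986895
  986895*16 + 15 (F) = 15790335
  15790335*16 + 0 = 252645360
  252645360*16 + 0 = 4042325760
Decimal = 4042325760

4042325760


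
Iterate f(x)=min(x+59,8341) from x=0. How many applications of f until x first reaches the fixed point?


Step 1: x=0, cap=8341, increment=59
Step 2: x grows by 59 each step until capped at 8341; fixed point is x=8341
Step 3: iterations = ceil(8341/59) = 142

142


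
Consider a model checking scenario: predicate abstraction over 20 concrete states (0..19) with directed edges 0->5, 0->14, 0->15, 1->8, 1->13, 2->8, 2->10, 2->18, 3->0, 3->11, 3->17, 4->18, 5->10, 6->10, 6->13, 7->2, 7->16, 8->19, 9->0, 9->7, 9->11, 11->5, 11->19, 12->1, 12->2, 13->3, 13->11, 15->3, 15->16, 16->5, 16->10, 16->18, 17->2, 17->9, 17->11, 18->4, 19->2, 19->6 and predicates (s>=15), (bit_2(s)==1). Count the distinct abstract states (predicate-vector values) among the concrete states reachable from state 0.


BFS from 0:
Concrete reachable: {0, 2, 3, 4, 5, 6, 7, 8, 9, 10, 11, 13, 14, 15, 16, 17, 18, 19}
Abstract via predicates (s>=15), (bit_2(s)==1):
  (0,0) <- {0, 2, 3, 8, 9, 10, 11}
  (0,1) <- {4, 5, 6, 7, 13, 14}
  (1,0) <- {16, 17, 18, 19}
  (1,1) <- {15}
Distinct abstract states = 4

4


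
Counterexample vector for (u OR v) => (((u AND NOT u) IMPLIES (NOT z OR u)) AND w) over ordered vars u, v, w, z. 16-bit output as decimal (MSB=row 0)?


F1 = (u OR v)
F2 = (((u AND NOT u) IMPLIES (NOT z OR u)) AND w)
Counterexample to F1=>F2 is where F1=1 and F2=0.
Evaluate each row (bits = u,v,w,z, MSB first):
  row 0 [0000]: F1=0 F2=0 -> F1&~F2 -> 0
  row 1 [0001]: F1=0 F2=0 -> F1&~F2 -> 0
  row 2 [0010]: F1=0 F2=1 -> F1&~F2 -> 0
  row 3 [0011]: F1=0 F2=1 -> F1&~F2 -> 0
  row 4 [0100]: F1=1 F2=0 -> F1&~F2 -> 1
  row 5 [0101]: F1=1 F2=0 -> F1&~F2 -> 1
  row 6 [0110]: F1=1 F2=1 -> F1&~F2 -> 0
  row 7 [0111]: F1=1 F2=1 -> F1&~F2 -> 0
  row 8 [1000]: F1=1 F2=0 -> F1&~F2 -> 1
  row 9 [1001]: F1=1 F2=0 -> F1&~F2 -> 1
  row 10 [1010]: F1=1 F2=1 -> F1&~F2 -> 0
  row 11 [1011]: F1=1 F2=1 -> F1&~F2 -> 0
  row 12 [1100]: F1=1 F2=0 -> F1&~F2 -> 1
  row 13 [1101]: F1=1 F2=0 -> F1&~F2 -> 1
  row 14 [1110]: F1=1 F2=1 -> F1&~F2 -> 0
  row 15 [1111]: F1=1 F2=1 -> F1&~F2 -> 0
Full result column, 4 rows per line (u,v fixed per line; w,z runs 00..11 left to right):
  rows 0-3 [u,v=00]: 0000  = hex 0
  rows 4-7 [u,v=01]: 1100  = hex C
  rows 8-11 [u,v=10]: 1100  = hex C
  rows 12-15 [u,v=11]: 1100  = hex C
Counterexample vector (row 0 .. row 15) = 0000110011001100
Output column grouped in 4s = 0000 1100 1100 1100 = 0x0CCC
Convert to decimal digit by digit (value = value*16 + digit):
  0 -> 0
  0*16 + 12 (C) = 12
  12*16 + 12 (C) = 204
  204*16 + 12 (C) = 3276
Decimal = 3276

3276


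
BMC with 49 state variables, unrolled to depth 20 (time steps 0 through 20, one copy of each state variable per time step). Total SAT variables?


BMC unrolls to depth k, creating one copy of each state var for steps 0..k.
Step count = 20 + 1 = 21 (steps 0 through 20)
Vars per step = 49
Total = 49 * 21 = 1029

1029


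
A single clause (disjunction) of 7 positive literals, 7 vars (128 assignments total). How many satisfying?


Step 1: Total=2^7=128
Step 2: Unsat when all 7 false: 2^0=1
Step 3: Sat=128-1=127

127


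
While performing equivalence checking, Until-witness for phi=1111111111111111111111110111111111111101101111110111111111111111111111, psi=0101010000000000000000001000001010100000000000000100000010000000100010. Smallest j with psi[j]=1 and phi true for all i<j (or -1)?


(phi U psi) at 0: need smallest j with psi[j]=1 and phi[i]=1 for all i in [0,j).
Scan from step 0:
  step 0: phi=1, psi=0 -> continue
  step 1: psi=1 and phi held for [0,1) -> witness found
Witness step = 1

1


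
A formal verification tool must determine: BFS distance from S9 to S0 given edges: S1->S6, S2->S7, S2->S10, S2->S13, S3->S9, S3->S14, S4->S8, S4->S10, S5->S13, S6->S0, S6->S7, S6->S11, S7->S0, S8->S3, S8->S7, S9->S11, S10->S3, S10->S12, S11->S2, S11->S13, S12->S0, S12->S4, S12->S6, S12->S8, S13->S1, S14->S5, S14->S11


BFS layer-by-layer from S9:
  dist 0: {S9}
  dist 1: {S11}
  dist 2: {S2, S13}
  dist 3: {S1, S7, S10}
  dist 4: {S0, S3, S6, S12}
  -> S0 reached at distance 4
Shortest path length = 4

4


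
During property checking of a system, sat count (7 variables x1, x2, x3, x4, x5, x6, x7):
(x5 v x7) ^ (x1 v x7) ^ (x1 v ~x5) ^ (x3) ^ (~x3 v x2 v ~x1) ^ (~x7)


CNF with 6 clauses over 7 vars (128 assignments).
An assignment satisfies CNF iff every clause has >=1 true literal.
Check each row (bits = x1,x2,x3,x4,x5,x6,x7; clause T/F shown):
  row 0 [0000000]: clauses=FFTFTT -> 0
  row 1 [0000001]: clauses=TTTFTF -> 0
  row 2 [0000010]: clauses=FFTFTT -> 0
  row 3 [0000011]: clauses=TTTFTF -> 0
  row 4 [0000100]: clauses=TFFFTT -> 0
  (every remaining row is evaluated the same way; all 128 results are listed next)
Full result column, 8 rows per line (x1,x2,x3,x4 fixed per line; x5,x6,x7 runs 000..111 left to right):
  rows 0-7 [x1,x2,x3,x4=0000]: 00000000  (ones: 0)
  rows 8-15 [x1,x2,x3,x4=0001]: 00000000  (ones: 0)
  rows 16-23 [x1,x2,x3,x4=0010]: 00000000  (ones: 0)
  rows 24-31 [x1,x2,x3,x4=0011]: 00000000  (ones: 0)
  rows 32-39 [x1,x2,x3,x4=0100]: 00000000  (ones: 0)
  rows 40-47 [x1,x2,x3,x4=0101]: 00000000  (ones: 0)
  rows 48-55 [x1,x2,x3,x4=0110]: 00000000  (ones: 0)
  rows 56-63 [x1,x2,x3,x4=0111]: 00000000  (ones: 0)
  rows 64-71 [x1,x2,x3,x4=1000]: 00000000  (ones: 0)
  rows 72-79 [x1,x2,x3,x4=1001]: 00000000  (ones: 0)
  rows 80-87 [x1,x2,x3,x4=1010]: 00000000  (ones: 0)
  rows 88-95 [x1,x2,x3,x4=1011]: 00000000  (ones: 0)
  rows 96-103 [x1,x2,x3,x4=1100]: 00000000  (ones: 0)
  rows 104-111 [x1,x2,x3,x4=1101]: 00000000  (ones: 0)
  rows 112-119 [x1,x2,x3,x4=1110]: 00001010  (ones: 2)
  rows 120-127 [x1,x2,x3,x4=1111]: 00001010  (ones: 2)
Satisfying assignments = 0+0+0+0+0+0+0+0+0+0+0+0+0+0+2+2 = 4

4


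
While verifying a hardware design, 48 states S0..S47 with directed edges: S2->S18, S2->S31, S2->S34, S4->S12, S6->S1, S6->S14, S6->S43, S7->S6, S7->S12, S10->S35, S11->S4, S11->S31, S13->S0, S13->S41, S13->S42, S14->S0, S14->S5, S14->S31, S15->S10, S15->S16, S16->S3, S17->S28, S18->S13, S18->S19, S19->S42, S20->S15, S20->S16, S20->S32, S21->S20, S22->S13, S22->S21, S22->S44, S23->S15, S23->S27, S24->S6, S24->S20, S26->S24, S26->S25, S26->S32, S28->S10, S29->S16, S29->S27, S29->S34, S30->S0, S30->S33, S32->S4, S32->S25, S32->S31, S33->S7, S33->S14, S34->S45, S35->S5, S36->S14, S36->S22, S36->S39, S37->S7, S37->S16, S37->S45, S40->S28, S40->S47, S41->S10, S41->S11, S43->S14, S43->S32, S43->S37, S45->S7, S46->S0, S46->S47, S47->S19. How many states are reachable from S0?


BFS from S0:
  layer 0: {S0}
Reachable set: {S0}
Count = 1

1


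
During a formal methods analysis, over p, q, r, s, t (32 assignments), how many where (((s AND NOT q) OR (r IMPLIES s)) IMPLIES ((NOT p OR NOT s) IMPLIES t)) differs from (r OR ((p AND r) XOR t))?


F1 = (((s AND NOT q) OR (r IMPLIES s)) IMPLIES ((NOT p OR NOT s) IMPLIES t))
F2 = (r OR ((p AND r) XOR t))
Evaluate both on each of 32 rows (bits = p,q,r,s,t):
  row 0 [00000]: F1=0 F2=0 -> 0
  row 1 [00001]: F1=1 F2=1 -> 0
  row 2 [00010]: F1=0 F2=0 -> 0
  row 3 [00011]: F1=1 F2=1 -> 0
  row 4 [00100]: F1=1 F2=1 -> 0
  row 5 [00101]: F1=1 F2=1 -> 0
  row 6 [00110]: F1=0 F2=1 (differ) -> 1
  row 7 [00111]: F1=1 F2=1 -> 0
  row 8 [01000]: F1=0 F2=0 -> 0
  row 9 [01001]: F1=1 F2=1 -> 0
  row 10 [01010]: F1=0 F2=0 -> 0
  row 11 [01011]: F1=1 F2=1 -> 0
  row 12 [01100]: F1=1 F2=1 -> 0
  row 13 [01101]: F1=1 F2=1 -> 0
  row 14 [01110]: F1=0 F2=1 (differ) -> 1
  row 15 [01111]: F1=1 F2=1 -> 0
  row 16 [10000]: F1=0 F2=0 -> 0
  row 17 [10001]: F1=1 F2=1 -> 0
  row 18 [10010]: F1=1 F2=0 (differ) -> 1
  row 19 [10011]: F1=1 F2=1 -> 0
  row 20 [10100]: F1=1 F2=1 -> 0
  row 21 [10101]: F1=1 F2=1 -> 0
  row 22 [10110]: F1=1 F2=1 -> 0
  row 23 [10111]: F1=1 F2=1 -> 0
  row 24 [11000]: F1=0 F2=0 -> 0
  row 25 [11001]: F1=1 F2=1 -> 0
  row 26 [11010]: F1=1 F2=0 (differ) -> 1
  row 27 [11011]: F1=1 F2=1 -> 0
  row 28 [11100]: F1=1 F2=1 -> 0
  row 29 [11101]: F1=1 F2=1 -> 0
  row 30 [11110]: F1=1 F2=1 -> 0
  row 31 [11111]: F1=1 F2=1 -> 0
Full result column, 8 rows per line (p,q fixed per line; r,s,t runs 000..111 left to right):
  rows 0-7 [p,q=00]: 00000010  (ones: 1)
  rows 8-15 [p,q=01]: 00000010  (ones: 1)
  rows 16-23 [p,q=10]: 00100000  (ones: 1)
  rows 24-31 [p,q=11]: 00100000  (ones: 1)
Disagreements = 1+1+1+1 = 4

4


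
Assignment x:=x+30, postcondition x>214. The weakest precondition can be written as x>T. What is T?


Formula: wp(x:=E, P) = P[E/x] (substitute E for x in postcondition)
Step 1: Postcondition: x>214
Step 2: Substitute x+30 for x: x+30>214
Step 3: Solve for x: x > 214-30 = 184

184


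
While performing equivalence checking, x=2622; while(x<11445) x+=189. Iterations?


Step 1: x goes from 2622 toward 11445 by 189; the body runs while x<11445, so iterations = ceil((bound-start)/step)
Step 2: Distance=8823
Step 3: ceil(8823/189)=47

47


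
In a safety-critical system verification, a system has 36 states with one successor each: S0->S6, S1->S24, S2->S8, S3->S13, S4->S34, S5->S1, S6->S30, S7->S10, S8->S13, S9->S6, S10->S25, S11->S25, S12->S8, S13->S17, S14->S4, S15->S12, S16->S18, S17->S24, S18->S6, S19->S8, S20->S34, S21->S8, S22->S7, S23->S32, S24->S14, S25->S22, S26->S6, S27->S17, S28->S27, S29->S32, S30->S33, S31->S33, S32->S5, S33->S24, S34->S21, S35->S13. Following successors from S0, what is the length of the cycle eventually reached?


Trace from S0 until a state repeats:
  S0 -> S6 -> S30 -> S33 -> S24 -> S14 -> S4 -> S34 -> S21 -> S8 -> S13 -> S17 -> S24
S24 first seen at step 4, revisited at step 12.
Cycle length = 12 - 4 = 8

8


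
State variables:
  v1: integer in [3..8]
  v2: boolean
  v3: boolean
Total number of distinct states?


State space = product of domain sizes of all variables.
Domain sizes:
  v1 (integer in [3..8]): 6
  v2 (boolean): 2
  v3 (boolean): 2
Product = 6 * 2 * 2 = 24

24


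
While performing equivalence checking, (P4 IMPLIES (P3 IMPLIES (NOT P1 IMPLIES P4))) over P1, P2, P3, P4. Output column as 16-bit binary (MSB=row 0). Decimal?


Formula: (P4 IMPLIES (P3 IMPLIES (NOT P1 IMPLIES P4))) over P1, P2, P3, P4 (16 rows)
Evaluate each row (bits = P1,P2,P3,P4, MSB first):
  row 0 [0000]: (0 IMPLIES (0 IMPLIES (NOT 0 IMPLIES 0))) -> 1
  row 1 [0001]: (1 IMPLIES (0 IMPLIES (NOT 0 IMPLIES 1))) -> 1
  row 2 [0010]: (0 IMPLIES (1 IMPLIES (NOT 0 IMPLIES 0))) -> 1
  row 3 [0011]: (1 IMPLIES (1 IMPLIES (NOT 0 IMPLIES 1))) -> 1
  row 4 [0100]: (0 IMPLIES (0 IMPLIES (NOT 0 IMPLIES 0))) -> 1
  row 5 [0101]: (1 IMPLIES (0 IMPLIES (NOT 0 IMPLIES 1))) -> 1
  row 6 [0110]: (0 IMPLIES (1 IMPLIES (NOT 0 IMPLIES 0))) -> 1
  row 7 [0111]: (1 IMPLIES (1 IMPLIES (NOT 0 IMPLIES 1))) -> 1
  row 8 [1000]: (0 IMPLIES (0 IMPLIES (NOT 1 IMPLIES 0))) -> 1
  row 9 [1001]: (1 IMPLIES (0 IMPLIES (NOT 1 IMPLIES 1))) -> 1
  row 10 [1010]: (0 IMPLIES (1 IMPLIES (NOT 1 IMPLIES 0))) -> 1
  row 11 [1011]: (1 IMPLIES (1 IMPLIES (NOT 1 IMPLIES 1))) -> 1
  row 12 [1100]: (0 IMPLIES (0 IMPLIES (NOT 1 IMPLIES 0))) -> 1
  row 13 [1101]: (1 IMPLIES (0 IMPLIES (NOT 1 IMPLIES 1))) -> 1
  row 14 [1110]: (0 IMPLIES (1 IMPLIES (NOT 1 IMPLIES 0))) -> 1
  row 15 [1111]: (1 IMPLIES (1 IMPLIES (NOT 1 IMPLIES 1))) -> 1
Full result column, 4 rows per line (P1,P2 fixed per line; P3,P4 runs 00..11 left to right):
  rows 0-3 [P1,P2=00]: 1111  = hex F
  rows 4-7 [P1,P2=01]: 1111  = hex F
  rows 8-11 [P1,P2=10]: 1111  = hex F
  rows 12-15 [P1,P2=11]: 1111  = hex F
Output column (row 0 .. row 15) = 1111111111111111
Output column grouped in 4s = 1111 1111 1111 1111 = 0xFFFF
Convert to decimal digit by digit (value = value*16 + digit):
  F -> 15
  15*16 + 15 (F) = 255
  255*16 + 15 (F) = 4095
  4095*16 + 15 (F) = 65535
Decimal = 65535

65535


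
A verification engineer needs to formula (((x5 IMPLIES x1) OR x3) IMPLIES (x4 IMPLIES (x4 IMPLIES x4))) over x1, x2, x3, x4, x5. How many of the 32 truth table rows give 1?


Formula: (((x5 IMPLIES x1) OR x3) IMPLIES (x4 IMPLIES (x4 IMPLIES x4))) over 5 vars (32 rows)
Evaluate each row (x1, x2, x3, x4, x5 as bits, MSB first):
  row 0 [00000]: (((0 IMPLIES 0) OR 0) IMPLIES (0 IMPLIES (0 IMPLIES 0))) -> 1
  row 1 [00001]: (((1 IMPLIES 0) OR 0) IMPLIES (0 IMPLIES (0 IMPLIES 0))) -> 1
  row 2 [00010]: (((0 IMPLIES 0) OR 0) IMPLIES (1 IMPLIES (1 IMPLIES 1))) -> 1
  row 3 [00011]: (((1 IMPLIES 0) OR 0) IMPLIES (1 IMPLIES (1 IMPLIES 1))) -> 1
  row 4 [00100]: (((0 IMPLIES 0) OR 1) IMPLIES (0 IMPLIES (0 IMPLIES 0))) -> 1
  row 5 [00101]: (((1 IMPLIES 0) OR 1) IMPLIES (0 IMPLIES (0 IMPLIES 0))) -> 1
  row 6 [00110]: (((0 IMPLIES 0) OR 1) IMPLIES (1 IMPLIES (1 IMPLIES 1))) -> 1
  row 7 [00111]: (((1 IMPLIES 0) OR 1) IMPLIES (1 IMPLIES (1 IMPLIES 1))) -> 1
  row 8 [01000]: (((0 IMPLIES 0) OR 0) IMPLIES (0 IMPLIES (0 IMPLIES 0))) -> 1
  row 9 [01001]: (((1 IMPLIES 0) OR 0) IMPLIES (0 IMPLIES (0 IMPLIES 0))) -> 1
  row 10 [01010]: (((0 IMPLIES 0) OR 0) IMPLIES (1 IMPLIES (1 IMPLIES 1))) -> 1
  row 11 [01011]: (((1 IMPLIES 0) OR 0) IMPLIES (1 IMPLIES (1 IMPLIES 1))) -> 1
  row 12 [01100]: (((0 IMPLIES 0) OR 1) IMPLIES (0 IMPLIES (0 IMPLIES 0))) -> 1
  row 13 [01101]: (((1 IMPLIES 0) OR 1) IMPLIES (0 IMPLIES (0 IMPLIES 0))) -> 1
  row 14 [01110]: (((0 IMPLIES 0) OR 1) IMPLIES (1 IMPLIES (1 IMPLIES 1))) -> 1
  row 15 [01111]: (((1 IMPLIES 0) OR 1) IMPLIES (1 IMPLIES (1 IMPLIES 1))) -> 1
  row 16 [10000]: (((0 IMPLIES 1) OR 0) IMPLIES (0 IMPLIES (0 IMPLIES 0))) -> 1
  row 17 [10001]: (((1 IMPLIES 1) OR 0) IMPLIES (0 IMPLIES (0 IMPLIES 0))) -> 1
  row 18 [10010]: (((0 IMPLIES 1) OR 0) IMPLIES (1 IMPLIES (1 IMPLIES 1))) -> 1
  row 19 [10011]: (((1 IMPLIES 1) OR 0) IMPLIES (1 IMPLIES (1 IMPLIES 1))) -> 1
  row 20 [10100]: (((0 IMPLIES 1) OR 1) IMPLIES (0 IMPLIES (0 IMPLIES 0))) -> 1
  row 21 [10101]: (((1 IMPLIES 1) OR 1) IMPLIES (0 IMPLIES (0 IMPLIES 0))) -> 1
  row 22 [10110]: (((0 IMPLIES 1) OR 1) IMPLIES (1 IMPLIES (1 IMPLIES 1))) -> 1
  row 23 [10111]: (((1 IMPLIES 1) OR 1) IMPLIES (1 IMPLIES (1 IMPLIES 1))) -> 1
  row 24 [11000]: (((0 IMPLIES 1) OR 0) IMPLIES (0 IMPLIES (0 IMPLIES 0))) -> 1
  row 25 [11001]: (((1 IMPLIES 1) OR 0) IMPLIES (0 IMPLIES (0 IMPLIES 0))) -> 1
  row 26 [11010]: (((0 IMPLIES 1) OR 0) IMPLIES (1 IMPLIES (1 IMPLIES 1))) -> 1
  row 27 [11011]: (((1 IMPLIES 1) OR 0) IMPLIES (1 IMPLIES (1 IMPLIES 1))) -> 1
  row 28 [11100]: (((0 IMPLIES 1) OR 1) IMPLIES (0 IMPLIES (0 IMPLIES 0))) -> 1
  row 29 [11101]: (((1 IMPLIES 1) OR 1) IMPLIES (0 IMPLIES (0 IMPLIES 0))) -> 1
  row 30 [11110]: (((0 IMPLIES 1) OR 1) IMPLIES (1 IMPLIES (1 IMPLIES 1))) -> 1
  row 31 [11111]: (((1 IMPLIES 1) OR 1) IMPLIES (1 IMPLIES (1 IMPLIES 1))) -> 1
Full result column, 8 rows per line (x1,x2 fixed per line; x3,x4,x5 runs 000..111 left to right):
  rows 0-7 [x1,x2=00]: 11111111  (ones: 8)
  rows 8-15 [x1,x2=01]: 11111111  (ones: 8)
  rows 16-23 [x1,x2=10]: 11111111  (ones: 8)
  rows 24-31 [x1,x2=11]: 11111111  (ones: 8)
Count of 1-rows = 8+8+8+8 = 32

32


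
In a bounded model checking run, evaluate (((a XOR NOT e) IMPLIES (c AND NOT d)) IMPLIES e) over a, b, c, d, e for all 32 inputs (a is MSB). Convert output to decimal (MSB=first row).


Formula: (((a XOR NOT e) IMPLIES (c AND NOT d)) IMPLIES e) over a, b, c, d, e (32 rows)
Evaluate each row (bits = a,b,c,d,e, MSB first):
  row 0 [00000]: (((0 XOR NOT 0) IMPLIES (0 AND NOT 0)) IMPLIES 0) -> 1
  row 1 [00001]: (((0 XOR NOT 1) IMPLIES (0 AND NOT 0)) IMPLIES 1) -> 1
  row 2 [00010]: (((0 XOR NOT 0) IMPLIES (0 AND NOT 1)) IMPLIES 0) -> 1
  row 3 [00011]: (((0 XOR NOT 1) IMPLIES (0 AND NOT 1)) IMPLIES 1) -> 1
  row 4 [00100]: (((0 XOR NOT 0) IMPLIES (1 AND NOT 0)) IMPLIES 0) -> 0
  row 5 [00101]: (((0 XOR NOT 1) IMPLIES (1 AND NOT 0)) IMPLIES 1) -> 1
  row 6 [00110]: (((0 XOR NOT 0) IMPLIES (1 AND NOT 1)) IMPLIES 0) -> 1
  row 7 [00111]: (((0 XOR NOT 1) IMPLIES (1 AND NOT 1)) IMPLIES 1) -> 1
  row 8 [01000]: (((0 XOR NOT 0) IMPLIES (0 AND NOT 0)) IMPLIES 0) -> 1
  row 9 [01001]: (((0 XOR NOT 1) IMPLIES (0 AND NOT 0)) IMPLIES 1) -> 1
  row 10 [01010]: (((0 XOR NOT 0) IMPLIES (0 AND NOT 1)) IMPLIES 0) -> 1
  row 11 [01011]: (((0 XOR NOT 1) IMPLIES (0 AND NOT 1)) IMPLIES 1) -> 1
  row 12 [01100]: (((0 XOR NOT 0) IMPLIES (1 AND NOT 0)) IMPLIES 0) -> 0
  row 13 [01101]: (((0 XOR NOT 1) IMPLIES (1 AND NOT 0)) IMPLIES 1) -> 1
  row 14 [01110]: (((0 XOR NOT 0) IMPLIES (1 AND NOT 1)) IMPLIES 0) -> 1
  row 15 [01111]: (((0 XOR NOT 1) IMPLIES (1 AND NOT 1)) IMPLIES 1) -> 1
  row 16 [10000]: (((1 XOR NOT 0) IMPLIES (0 AND NOT 0)) IMPLIES 0) -> 0
  row 17 [10001]: (((1 XOR NOT 1) IMPLIES (0 AND NOT 0)) IMPLIES 1) -> 1
  row 18 [10010]: (((1 XOR NOT 0) IMPLIES (0 AND NOT 1)) IMPLIES 0) -> 0
  row 19 [10011]: (((1 XOR NOT 1) IMPLIES (0 AND NOT 1)) IMPLIES 1) -> 1
  row 20 [10100]: (((1 XOR NOT 0) IMPLIES (1 AND NOT 0)) IMPLIES 0) -> 0
  row 21 [10101]: (((1 XOR NOT 1) IMPLIES (1 AND NOT 0)) IMPLIES 1) -> 1
  row 22 [10110]: (((1 XOR NOT 0) IMPLIES (1 AND NOT 1)) IMPLIES 0) -> 0
  row 23 [10111]: (((1 XOR NOT 1) IMPLIES (1 AND NOT 1)) IMPLIES 1) -> 1
  row 24 [11000]: (((1 XOR NOT 0) IMPLIES (0 AND NOT 0)) IMPLIES 0) -> 0
  row 25 [11001]: (((1 XOR NOT 1) IMPLIES (0 AND NOT 0)) IMPLIES 1) -> 1
  row 26 [11010]: (((1 XOR NOT 0) IMPLIES (0 AND NOT 1)) IMPLIES 0) -> 0
  row 27 [11011]: (((1 XOR NOT 1) IMPLIES (0 AND NOT 1)) IMPLIES 1) -> 1
  row 28 [11100]: (((1 XOR NOT 0) IMPLIES (1 AND NOT 0)) IMPLIES 0) -> 0
  row 29 [11101]: (((1 XOR NOT 1) IMPLIES (1 AND NOT 0)) IMPLIES 1) -> 1
  row 30 [11110]: (((1 XOR NOT 0) IMPLIES (1 AND NOT 1)) IMPLIES 0) -> 0
  row 31 [11111]: (((1 XOR NOT 1) IMPLIES (1 AND NOT 1)) IMPLIES 1) -> 1
Full result column, 4 rows per line (a,b,c fixed per line; d,e runs 00..11 left to right):
  rows 0-3 [a,b,c=000]: 1111  = hex F
  rows 4-7 [a,b,c=001]: 0111  = hex 7
  rows 8-11 [a,b,c=010]: 1111  = hex F
  rows 12-15 [a,b,c=011]: 0111  = hex 7
  rows 16-19 [a,b,c=100]: 0101  = hex 5
  rows 20-23 [a,b,c=101]: 0101  = hex 5
  rows 24-27 [a,b,c=110]: 0101  = hex 5
  rows 28-31 [a,b,c=111]: 0101  = hex 5
Output column (row 0 .. row 31) = 11110111111101110101010101010101
Output column grouped in 4s = 1111 0111 1111 0111 0101 0101 0101 0101 = 0xF7F75555
Convert to decimal digit by digit (value = value*16 + digit):
  F -> 15
  15*16 + 7 = 247
  247*16 + 15 (F) = 3967
  3967*16 + 7 = 63479
  63479*16 + 5 = 1015669
  1015669*16 + 5 = 16250709
  16250709*16 + 5 = 260011349
  260011349*16 + 5 = 4160181589
Decimal = 4160181589

4160181589


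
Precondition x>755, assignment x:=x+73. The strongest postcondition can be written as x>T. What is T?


Formula: sp(P, x:=E) = exists old_x. (x = E[old_x/x]) AND P[old_x/x] (old_x is the value of x before the assignment; eliminate old_x by solving x = E[old_x/x] for old_x)
Step 1: Precondition P: x>755, i.e. old_x > 755
Step 2: Assignment gives x = old_x + 73, so old_x = x - 73
Step 3: Substitute into P: x - 73 > 755
Step 4: Simplify: x > 755+73 = 828

828


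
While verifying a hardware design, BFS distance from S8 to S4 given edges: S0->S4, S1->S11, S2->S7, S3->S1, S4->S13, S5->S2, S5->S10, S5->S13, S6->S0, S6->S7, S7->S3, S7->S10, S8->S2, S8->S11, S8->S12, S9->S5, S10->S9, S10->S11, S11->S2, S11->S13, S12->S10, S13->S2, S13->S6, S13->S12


BFS layer-by-layer from S8:
  dist 0: {S8}
  dist 1: {S2, S11, S12}
  dist 2: {S7, S10, S13}
  dist 3: {S3, S6, S9}
  dist 4: {S0, S1, S5}
  dist 5: {S4}
  -> S4 reached at distance 5
Shortest path length = 5

5


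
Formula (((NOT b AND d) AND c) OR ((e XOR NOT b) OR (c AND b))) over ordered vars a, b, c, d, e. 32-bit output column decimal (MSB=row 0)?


Formula: (((NOT b AND d) AND c) OR ((e XOR NOT b) OR (c AND b))) over a, b, c, d, e (32 rows)
Evaluate each row (bits = a,b,c,d,e, MSB first):
  row 0 [00000]: (((NOT 0 AND 0) AND 0) OR ((0 XOR NOT 0) OR (0 AND 0))) -> 1
  row 1 [00001]: (((NOT 0 AND 0) AND 0) OR ((1 XOR NOT 0) OR (0 AND 0))) -> 0
  row 2 [00010]: (((NOT 0 AND 1) AND 0) OR ((0 XOR NOT 0) OR (0 AND 0))) -> 1
  row 3 [00011]: (((NOT 0 AND 1) AND 0) OR ((1 XOR NOT 0) OR (0 AND 0))) -> 0
  row 4 [00100]: (((NOT 0 AND 0) AND 1) OR ((0 XOR NOT 0) OR (1 AND 0))) -> 1
  row 5 [00101]: (((NOT 0 AND 0) AND 1) OR ((1 XOR NOT 0) OR (1 AND 0))) -> 0
  row 6 [00110]: (((NOT 0 AND 1) AND 1) OR ((0 XOR NOT 0) OR (1 AND 0))) -> 1
  row 7 [00111]: (((NOT 0 AND 1) AND 1) OR ((1 XOR NOT 0) OR (1 AND 0))) -> 1
  row 8 [01000]: (((NOT 1 AND 0) AND 0) OR ((0 XOR NOT 1) OR (0 AND 1))) -> 0
  row 9 [01001]: (((NOT 1 AND 0) AND 0) OR ((1 XOR NOT 1) OR (0 AND 1))) -> 1
  row 10 [01010]: (((NOT 1 AND 1) AND 0) OR ((0 XOR NOT 1) OR (0 AND 1))) -> 0
  row 11 [01011]: (((NOT 1 AND 1) AND 0) OR ((1 XOR NOT 1) OR (0 AND 1))) -> 1
  row 12 [01100]: (((NOT 1 AND 0) AND 1) OR ((0 XOR NOT 1) OR (1 AND 1))) -> 1
  row 13 [01101]: (((NOT 1 AND 0) AND 1) OR ((1 XOR NOT 1) OR (1 AND 1))) -> 1
  row 14 [01110]: (((NOT 1 AND 1) AND 1) OR ((0 XOR NOT 1) OR (1 AND 1))) -> 1
  row 15 [01111]: (((NOT 1 AND 1) AND 1) OR ((1 XOR NOT 1) OR (1 AND 1))) -> 1
  row 16 [10000]: (((NOT 0 AND 0) AND 0) OR ((0 XOR NOT 0) OR (0 AND 0))) -> 1
  row 17 [10001]: (((NOT 0 AND 0) AND 0) OR ((1 XOR NOT 0) OR (0 AND 0))) -> 0
  row 18 [10010]: (((NOT 0 AND 1) AND 0) OR ((0 XOR NOT 0) OR (0 AND 0))) -> 1
  row 19 [10011]: (((NOT 0 AND 1) AND 0) OR ((1 XOR NOT 0) OR (0 AND 0))) -> 0
  row 20 [10100]: (((NOT 0 AND 0) AND 1) OR ((0 XOR NOT 0) OR (1 AND 0))) -> 1
  row 21 [10101]: (((NOT 0 AND 0) AND 1) OR ((1 XOR NOT 0) OR (1 AND 0))) -> 0
  row 22 [10110]: (((NOT 0 AND 1) AND 1) OR ((0 XOR NOT 0) OR (1 AND 0))) -> 1
  row 23 [10111]: (((NOT 0 AND 1) AND 1) OR ((1 XOR NOT 0) OR (1 AND 0))) -> 1
  row 24 [11000]: (((NOT 1 AND 0) AND 0) OR ((0 XOR NOT 1) OR (0 AND 1))) -> 0
  row 25 [11001]: (((NOT 1 AND 0) AND 0) OR ((1 XOR NOT 1) OR (0 AND 1))) -> 1
  row 26 [11010]: (((NOT 1 AND 1) AND 0) OR ((0 XOR NOT 1) OR (0 AND 1))) -> 0
  row 27 [11011]: (((NOT 1 AND 1) AND 0) OR ((1 XOR NOT 1) OR (0 AND 1))) -> 1
  row 28 [11100]: (((NOT 1 AND 0) AND 1) OR ((0 XOR NOT 1) OR (1 AND 1))) -> 1
  row 29 [11101]: (((NOT 1 AND 0) AND 1) OR ((1 XOR NOT 1) OR (1 AND 1))) -> 1
  row 30 [11110]: (((NOT 1 AND 1) AND 1) OR ((0 XOR NOT 1) OR (1 AND 1))) -> 1
  row 31 [11111]: (((NOT 1 AND 1) AND 1) OR ((1 XOR NOT 1) OR (1 AND 1))) -> 1
Full result column, 4 rows per line (a,b,c fixed per line; d,e runs 00..11 left to right):
  rows 0-3 [a,b,c=000]: 1010  = hex A
  rows 4-7 [a,b,c=001]: 1011  = hex B
  rows 8-11 [a,b,c=010]: 0101  = hex 5
  rows 12-15 [a,b,c=011]: 1111  = hex F
  rows 16-19 [a,b,c=100]: 1010  = hex A
  rows 20-23 [a,b,c=101]: 1011  = hex B
  rows 24-27 [a,b,c=110]: 0101  = hex 5
  rows 28-31 [a,b,c=111]: 1111  = hex F
Output column (row 0 .. row 31) = 10101011010111111010101101011111
Output column grouped in 4s = 1010 1011 0101 1111 1010 1011 0101 1111 = 0xAB5FAB5F
Convert to decimal digit by digit (value = value*16 + digit):
  A -> 10
  10*16 + 11 (B) = 171
  171*16 + 5 = 2741
  2741*16 + 15 (F) = 43871
  43871*16 + 10 (A) = 701946
  701946*16 + 11 (B) = 11231147
  11231147*16 + 5 = 179698357
  179698357*16 + 15 (F) = 2875173727
Decimal = 2875173727

2875173727
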